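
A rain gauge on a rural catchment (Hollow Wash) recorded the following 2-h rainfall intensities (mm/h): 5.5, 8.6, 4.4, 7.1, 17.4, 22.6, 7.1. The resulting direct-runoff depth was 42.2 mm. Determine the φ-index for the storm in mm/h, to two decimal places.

φ ≈ 9.45 mm/h

Only the 2 blocks with intensity above φ contribute runoff: 17.4, 22.6 mm/h.
Σ(I−φ)·Δt = d  ⇒  (17.4+22.6 − 2φ)·2 = 42.2
φ = (40.00 − 42.2/2) / 2 = 9.45 mm/h.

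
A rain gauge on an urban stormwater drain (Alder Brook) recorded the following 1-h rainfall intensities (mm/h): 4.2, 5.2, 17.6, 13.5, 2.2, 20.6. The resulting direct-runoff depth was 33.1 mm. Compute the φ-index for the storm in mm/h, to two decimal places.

Only the 3 blocks with intensity above φ contribute runoff: 17.6, 13.5, 20.6 mm/h.
Σ(I−φ)·Δt = d  ⇒  (17.6+13.5+20.6 − 3φ)·1 = 33.1
φ = (51.70 − 33.1/1) / 3 = 6.20 mm/h.

φ ≈ 6.20 mm/h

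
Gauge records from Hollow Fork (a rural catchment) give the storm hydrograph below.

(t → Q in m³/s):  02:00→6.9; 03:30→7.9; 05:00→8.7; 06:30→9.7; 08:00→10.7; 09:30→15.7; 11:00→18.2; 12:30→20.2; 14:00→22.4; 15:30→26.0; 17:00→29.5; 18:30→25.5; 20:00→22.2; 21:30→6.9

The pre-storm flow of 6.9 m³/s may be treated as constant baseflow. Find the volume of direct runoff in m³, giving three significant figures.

Direct-runoff ordinates (Q − Q_b): 0.0, 1.0, 1.8, 2.8, 3.8, 8.8, 11.3, 13.3, 15.5, 19.1, 22.6, 18.6, 15.3, 0.0 m³/s.
ΣQ_DR = 133.9 m³/s.
With Δt = 1.5 h = 5400 s, V = ΣQ_DR · Δt = 133.9 × 5400 = 7.23 × 10^5 m³.

V ≈ 7.23 × 10^5 m³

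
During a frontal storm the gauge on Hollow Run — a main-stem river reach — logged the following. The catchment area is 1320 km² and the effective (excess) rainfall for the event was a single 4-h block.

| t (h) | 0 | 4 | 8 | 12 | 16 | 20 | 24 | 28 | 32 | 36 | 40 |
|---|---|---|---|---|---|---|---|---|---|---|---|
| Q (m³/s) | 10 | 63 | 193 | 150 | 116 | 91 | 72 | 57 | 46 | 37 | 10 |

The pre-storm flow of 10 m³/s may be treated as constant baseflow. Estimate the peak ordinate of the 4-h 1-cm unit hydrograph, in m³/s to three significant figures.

Direct runoff: 0.0, 53.0, 183.0, 140.0, 106.0, 81.0, 62.0, 47.0, 36.0, 27.0, 0.0 m³/s; ΣQ_DR = 735.0 m³/s, peak = 183.0 m³/s.
Runoff depth d = ΣQ_DR·Δt / A = 735.0 × 14400 / (1320 km²) = 8.018 mm.
The 1-cm UH is the DRH scaled by (10 mm)/d, so U_p = 183.0 × 10/8.018 = 228 m³/s.

U_p ≈ 228 m³/s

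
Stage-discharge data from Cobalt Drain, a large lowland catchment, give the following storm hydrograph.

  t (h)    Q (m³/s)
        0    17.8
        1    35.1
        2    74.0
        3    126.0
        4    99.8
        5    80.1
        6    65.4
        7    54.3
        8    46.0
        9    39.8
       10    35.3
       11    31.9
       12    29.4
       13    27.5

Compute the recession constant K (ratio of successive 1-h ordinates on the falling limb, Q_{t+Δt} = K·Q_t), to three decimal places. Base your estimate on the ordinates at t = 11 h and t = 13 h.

K ≈ 0.928

Using the recession-limb readings at t = 11 h and t = 13 h: Q falls from 31.9 to 27.5 m³/s over 2 intervals.
K = (Q₂/Q₁)^(1/2) = (27.5/31.9)^(1/2) = 0.928.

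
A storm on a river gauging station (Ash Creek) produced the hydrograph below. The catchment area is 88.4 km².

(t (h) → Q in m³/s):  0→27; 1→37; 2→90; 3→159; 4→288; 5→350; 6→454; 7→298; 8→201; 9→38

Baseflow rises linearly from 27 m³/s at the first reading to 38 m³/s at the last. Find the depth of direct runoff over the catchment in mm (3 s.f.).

d ≈ 65.9 mm

Direct runoff: 0.00, 8.78, 60.56, 128.33, 256.11, 316.89, 419.67, 262.44, 164.22, 0.00 m³/s; ΣQ_DR = 1617 m³/s.
V = ΣQ_DR · Δt = 1617 × 3600 s = 5.821 × 10^6 m³.
Over A = 88.4 km², depth = V / A = 65.9 mm.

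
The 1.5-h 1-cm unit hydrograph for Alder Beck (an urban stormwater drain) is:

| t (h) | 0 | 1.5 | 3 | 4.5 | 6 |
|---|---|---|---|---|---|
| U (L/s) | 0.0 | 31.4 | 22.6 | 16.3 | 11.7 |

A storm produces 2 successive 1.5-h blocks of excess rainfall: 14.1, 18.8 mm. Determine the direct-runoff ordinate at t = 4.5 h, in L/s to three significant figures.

By discrete convolution, Q_j = Σ (P_i / 10 mm) · U_{j−i}.
At t = 4.5 h (j=3): Q = (14.1/10)·16.3 + (18.8/10)·22.6 = 65.5 L/s.

Q ≈ 65.5 L/s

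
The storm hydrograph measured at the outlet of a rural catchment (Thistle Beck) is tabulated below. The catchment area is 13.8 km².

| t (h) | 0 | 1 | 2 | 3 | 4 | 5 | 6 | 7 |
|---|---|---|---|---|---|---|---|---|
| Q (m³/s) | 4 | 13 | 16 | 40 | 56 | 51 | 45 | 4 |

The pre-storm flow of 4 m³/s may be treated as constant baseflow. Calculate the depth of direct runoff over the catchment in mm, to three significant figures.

d ≈ 51.4 mm

Direct runoff: 0.0, 9.0, 12.0, 36.0, 52.0, 47.0, 41.0, 0.0 m³/s; ΣQ_DR = 197.0 m³/s.
V = ΣQ_DR · Δt = 197.0 × 3600 s = 7.092 × 10^5 m³.
Over A = 13.8 km², depth = V / A = 51.4 mm.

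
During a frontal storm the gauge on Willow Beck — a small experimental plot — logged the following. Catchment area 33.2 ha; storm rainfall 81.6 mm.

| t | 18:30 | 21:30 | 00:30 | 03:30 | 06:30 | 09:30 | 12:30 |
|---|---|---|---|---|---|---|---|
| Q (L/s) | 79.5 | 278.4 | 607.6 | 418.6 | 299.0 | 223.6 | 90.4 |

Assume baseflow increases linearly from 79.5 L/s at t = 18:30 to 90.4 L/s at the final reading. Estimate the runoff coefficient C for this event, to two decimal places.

ΣQ_DR = 1402 L/s; V = ΣQ_DR·Δt = 1.515 × 10^7 L.
Runoff depth d = V / A = 45.62 mm.
C = d / P = 45.62 / 81.6 = 0.56.

C ≈ 0.56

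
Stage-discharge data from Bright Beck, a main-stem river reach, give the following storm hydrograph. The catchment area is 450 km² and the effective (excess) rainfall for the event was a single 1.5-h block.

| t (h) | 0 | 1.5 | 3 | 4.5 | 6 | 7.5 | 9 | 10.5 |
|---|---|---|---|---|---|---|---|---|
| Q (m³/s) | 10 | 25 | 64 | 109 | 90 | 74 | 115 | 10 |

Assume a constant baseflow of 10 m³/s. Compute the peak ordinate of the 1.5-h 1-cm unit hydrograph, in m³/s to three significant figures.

Direct runoff: 0.0, 15.0, 54.0, 99.0, 80.0, 64.0, 105.0, 0.0 m³/s; ΣQ_DR = 417.0 m³/s, peak = 105.0 m³/s.
Runoff depth d = ΣQ_DR·Δt / A = 417.0 × 5400 / (450 km²) = 5.004 mm.
The 1-cm UH is the DRH scaled by (10 mm)/d, so U_p = 105.0 × 10/5.004 = 210 m³/s.

U_p ≈ 210 m³/s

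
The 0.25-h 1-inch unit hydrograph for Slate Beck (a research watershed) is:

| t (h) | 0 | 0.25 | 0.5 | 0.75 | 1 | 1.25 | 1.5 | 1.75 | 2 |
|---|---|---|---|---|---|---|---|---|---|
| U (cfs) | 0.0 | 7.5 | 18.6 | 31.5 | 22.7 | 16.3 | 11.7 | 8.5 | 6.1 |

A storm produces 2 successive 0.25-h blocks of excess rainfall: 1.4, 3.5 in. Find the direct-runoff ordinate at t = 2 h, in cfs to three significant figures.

By discrete convolution, Q_j = Σ (P_i / 1 in) · U_{j−i}.
At t = 2 h (j=8): Q = (1.4/1)·6.1 + (3.5/1)·8.5 = 38.3 cfs.

Q ≈ 38.3 cfs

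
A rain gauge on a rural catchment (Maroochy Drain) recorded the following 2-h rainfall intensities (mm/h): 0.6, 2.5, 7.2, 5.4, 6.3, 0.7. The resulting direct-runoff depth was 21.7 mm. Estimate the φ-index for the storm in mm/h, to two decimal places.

Only the 3 blocks with intensity above φ contribute runoff: 7.2, 5.4, 6.3 mm/h.
Σ(I−φ)·Δt = d  ⇒  (7.2+5.4+6.3 − 3φ)·2 = 21.7
φ = (18.90 − 21.7/2) / 3 = 2.68 mm/h.

φ ≈ 2.68 mm/h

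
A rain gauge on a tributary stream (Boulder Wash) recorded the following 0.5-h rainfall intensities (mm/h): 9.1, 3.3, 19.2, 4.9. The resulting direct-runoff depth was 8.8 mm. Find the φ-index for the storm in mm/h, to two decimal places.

φ ≈ 5.35 mm/h

Only the 2 blocks with intensity above φ contribute runoff: 9.1, 19.2 mm/h.
Σ(I−φ)·Δt = d  ⇒  (9.1+19.2 − 2φ)·0.5 = 8.8
φ = (28.30 − 8.8/0.5) / 2 = 5.35 mm/h.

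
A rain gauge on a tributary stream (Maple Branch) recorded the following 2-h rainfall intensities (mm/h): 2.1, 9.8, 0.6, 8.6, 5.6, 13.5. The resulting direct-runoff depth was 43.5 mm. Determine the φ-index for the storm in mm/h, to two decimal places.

Only the 4 blocks with intensity above φ contribute runoff: 9.8, 8.6, 5.6, 13.5 mm/h.
Σ(I−φ)·Δt = d  ⇒  (9.8+8.6+5.6+13.5 − 4φ)·2 = 43.5
φ = (37.50 − 43.5/2) / 4 = 3.94 mm/h.

φ ≈ 3.94 mm/h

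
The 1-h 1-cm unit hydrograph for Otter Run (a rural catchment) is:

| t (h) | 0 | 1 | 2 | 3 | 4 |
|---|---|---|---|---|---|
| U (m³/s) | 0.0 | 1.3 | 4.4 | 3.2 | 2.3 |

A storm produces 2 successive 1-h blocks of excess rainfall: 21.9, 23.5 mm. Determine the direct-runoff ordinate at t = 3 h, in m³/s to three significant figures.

Q ≈ 17.3 m³/s

By discrete convolution, Q_j = Σ (P_i / 10 mm) · U_{j−i}.
At t = 3 h (j=3): Q = (21.9/10)·3.2 + (23.5/10)·4.4 = 17.3 m³/s.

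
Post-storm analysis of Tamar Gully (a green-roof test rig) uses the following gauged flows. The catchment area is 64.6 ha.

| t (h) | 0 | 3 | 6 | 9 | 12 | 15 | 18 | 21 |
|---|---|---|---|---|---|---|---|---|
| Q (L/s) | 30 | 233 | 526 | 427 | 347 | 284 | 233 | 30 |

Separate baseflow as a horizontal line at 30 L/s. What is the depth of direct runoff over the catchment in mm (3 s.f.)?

Direct runoff: 0.0, 203.0, 496.0, 397.0, 317.0, 254.0, 203.0, 0.0 L/s; ΣQ_DR = 1870 L/s.
V = ΣQ_DR · Δt = 1870 × 10800 s = 2.020 × 10^7 L.
Over A = 64.6 ha, depth = V / A = 31.3 mm.

d ≈ 31.3 mm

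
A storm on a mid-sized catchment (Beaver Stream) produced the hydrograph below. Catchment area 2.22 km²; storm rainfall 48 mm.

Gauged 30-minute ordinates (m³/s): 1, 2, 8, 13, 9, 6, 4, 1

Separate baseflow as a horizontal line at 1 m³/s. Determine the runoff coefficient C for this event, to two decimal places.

C ≈ 0.61

ΣQ_DR = 36.00 m³/s; V = ΣQ_DR·Δt = 64800 m³.
Runoff depth d = V / A = 29.19 mm.
C = d / P = 29.19 / 48 = 0.61.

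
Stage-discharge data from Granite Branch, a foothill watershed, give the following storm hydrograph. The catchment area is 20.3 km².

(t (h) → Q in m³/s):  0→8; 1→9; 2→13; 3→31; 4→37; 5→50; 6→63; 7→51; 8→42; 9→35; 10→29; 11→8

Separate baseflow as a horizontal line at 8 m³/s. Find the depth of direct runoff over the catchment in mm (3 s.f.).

Direct runoff: 0.0, 1.0, 5.0, 23.0, 29.0, 42.0, 55.0, 43.0, 34.0, 27.0, 21.0, 0.0 m³/s; ΣQ_DR = 280.0 m³/s.
V = ΣQ_DR · Δt = 280.0 × 3600 s = 1.008 × 10^6 m³.
Over A = 20.3 km², depth = V / A = 49.7 mm.

d ≈ 49.7 mm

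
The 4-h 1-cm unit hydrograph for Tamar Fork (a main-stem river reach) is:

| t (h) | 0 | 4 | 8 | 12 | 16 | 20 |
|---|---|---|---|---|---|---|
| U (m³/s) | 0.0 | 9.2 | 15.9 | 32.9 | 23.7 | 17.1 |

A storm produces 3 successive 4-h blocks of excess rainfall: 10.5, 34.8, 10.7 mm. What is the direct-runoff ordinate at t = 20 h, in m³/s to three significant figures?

By discrete convolution, Q_j = Σ (P_i / 10 mm) · U_{j−i}.
At t = 20 h (j=5): Q = (10.5/10)·17.1 + (34.8/10)·23.7 + (10.7/10)·32.9 = 136 m³/s.

Q ≈ 136 m³/s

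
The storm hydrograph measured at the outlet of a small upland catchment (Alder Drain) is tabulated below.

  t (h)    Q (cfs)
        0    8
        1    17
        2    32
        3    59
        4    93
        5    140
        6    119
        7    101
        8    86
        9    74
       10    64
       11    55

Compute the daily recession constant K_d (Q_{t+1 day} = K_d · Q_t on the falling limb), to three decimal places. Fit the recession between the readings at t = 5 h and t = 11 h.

K_d ≈ 0.024

Between t = 5 h and t = 11 h the flow falls from 140 to 55 cfs over 6×1 h = 6 h.
Per-interval ratio K = (55/140)^(1/6) = 0.8558; K_d = K^(24/1) = 0.024.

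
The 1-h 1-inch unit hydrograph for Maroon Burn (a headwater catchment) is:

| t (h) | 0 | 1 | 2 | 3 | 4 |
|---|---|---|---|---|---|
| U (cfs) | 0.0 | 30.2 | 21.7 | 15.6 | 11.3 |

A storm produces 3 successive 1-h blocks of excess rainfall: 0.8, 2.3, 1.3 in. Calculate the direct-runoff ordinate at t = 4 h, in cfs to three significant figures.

Q ≈ 73.1 cfs

By discrete convolution, Q_j = Σ (P_i / 1 in) · U_{j−i}.
At t = 4 h (j=4): Q = (0.8/1)·11.3 + (2.3/1)·15.6 + (1.3/1)·21.7 = 73.1 cfs.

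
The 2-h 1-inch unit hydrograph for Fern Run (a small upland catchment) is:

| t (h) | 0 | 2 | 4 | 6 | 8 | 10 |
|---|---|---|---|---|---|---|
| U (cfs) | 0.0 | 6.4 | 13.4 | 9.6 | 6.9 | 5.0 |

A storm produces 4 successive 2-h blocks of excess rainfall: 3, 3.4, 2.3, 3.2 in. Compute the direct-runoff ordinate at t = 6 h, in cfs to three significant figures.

Q ≈ 89.1 cfs

By discrete convolution, Q_j = Σ (P_i / 1 in) · U_{j−i}.
At t = 6 h (j=3): Q = (3/1)·9.6 + (3.4/1)·13.4 + (2.3/1)·6.4 + (3.2/1)·0.0 = 89.1 cfs.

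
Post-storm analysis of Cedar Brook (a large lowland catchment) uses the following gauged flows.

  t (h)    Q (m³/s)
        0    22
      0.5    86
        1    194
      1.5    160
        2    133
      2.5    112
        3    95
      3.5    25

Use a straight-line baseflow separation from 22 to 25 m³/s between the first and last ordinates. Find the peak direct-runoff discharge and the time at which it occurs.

Subtracting baseflow gives direct-runoff ordinates: 0.00, 63.57, 171.14, 136.71, 109.29, 87.86, 70.43, 0.00 m³/s.
The maximum is 171.14 m³/s, occurring at the reading for t = 1 h.

Q_p = 171.14 m³/s at t = 1 h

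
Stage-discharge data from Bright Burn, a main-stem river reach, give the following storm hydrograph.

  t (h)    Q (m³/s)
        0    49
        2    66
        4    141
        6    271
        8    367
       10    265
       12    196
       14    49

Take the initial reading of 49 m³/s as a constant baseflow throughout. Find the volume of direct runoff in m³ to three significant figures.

Direct-runoff ordinates (Q − Q_b): 0.0, 17.0, 92.0, 222.0, 318.0, 216.0, 147.0, 0.0 m³/s.
ΣQ_DR = 1012 m³/s.
With Δt = 2 h = 7200 s, V = ΣQ_DR · Δt = 1012 × 7200 = 7.29 × 10^6 m³.

V ≈ 7.29 × 10^6 m³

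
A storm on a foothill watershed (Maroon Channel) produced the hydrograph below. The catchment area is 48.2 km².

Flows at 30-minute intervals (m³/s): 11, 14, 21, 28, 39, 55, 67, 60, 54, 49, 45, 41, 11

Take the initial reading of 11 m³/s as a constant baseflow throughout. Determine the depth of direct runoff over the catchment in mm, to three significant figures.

d ≈ 13.1 mm

Direct runoff: 0.0, 3.0, 10.0, 17.0, 28.0, 44.0, 56.0, 49.0, 43.0, 38.0, 34.0, 30.0, 0.0 m³/s; ΣQ_DR = 352.0 m³/s.
V = ΣQ_DR · Δt = 352.0 × 1800 s = 6.336 × 10^5 m³.
Over A = 48.2 km², depth = V / A = 13.1 mm.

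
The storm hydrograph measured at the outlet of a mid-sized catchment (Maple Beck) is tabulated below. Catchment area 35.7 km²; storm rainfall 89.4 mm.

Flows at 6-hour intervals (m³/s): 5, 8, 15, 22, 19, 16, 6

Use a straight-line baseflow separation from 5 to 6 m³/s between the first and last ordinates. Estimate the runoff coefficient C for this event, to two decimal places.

C ≈ 0.36

ΣQ_DR = 52.50 m³/s; V = ΣQ_DR·Δt = 1.134 × 10^6 m³.
Runoff depth d = V / A = 31.76 mm.
C = d / P = 31.76 / 89.4 = 0.36.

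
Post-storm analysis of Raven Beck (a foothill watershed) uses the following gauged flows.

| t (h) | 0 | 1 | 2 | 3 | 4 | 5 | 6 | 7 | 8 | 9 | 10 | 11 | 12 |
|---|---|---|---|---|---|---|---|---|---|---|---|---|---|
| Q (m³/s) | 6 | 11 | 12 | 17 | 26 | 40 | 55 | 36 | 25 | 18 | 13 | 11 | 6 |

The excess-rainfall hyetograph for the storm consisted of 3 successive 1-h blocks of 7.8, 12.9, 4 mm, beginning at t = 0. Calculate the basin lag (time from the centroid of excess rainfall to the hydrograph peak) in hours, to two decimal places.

Centroid of excess rainfall: t_c = Σ P_i·t̄_i / ΣP_i = 1.3462 h (block centres at 0.5, 1.5, 2.5 h).
Hydrograph peak occurs at t = 6 h, so basin lag t_L = 6 − 1.3462 = 4.65 h.

t_L ≈ 4.65 h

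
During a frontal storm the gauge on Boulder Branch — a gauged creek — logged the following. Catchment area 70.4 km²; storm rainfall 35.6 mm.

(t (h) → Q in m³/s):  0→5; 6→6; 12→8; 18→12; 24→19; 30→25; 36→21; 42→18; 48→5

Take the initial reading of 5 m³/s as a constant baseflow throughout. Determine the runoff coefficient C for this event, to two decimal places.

ΣQ_DR = 74.00 m³/s; V = ΣQ_DR·Δt = 1.598 × 10^6 m³.
Runoff depth d = V / A = 22.70 mm.
C = d / P = 22.70 / 35.6 = 0.64.

C ≈ 0.64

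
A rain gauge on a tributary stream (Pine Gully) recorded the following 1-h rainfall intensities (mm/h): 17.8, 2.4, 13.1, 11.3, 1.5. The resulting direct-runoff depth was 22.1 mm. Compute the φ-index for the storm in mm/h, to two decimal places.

φ ≈ 6.70 mm/h

Only the 3 blocks with intensity above φ contribute runoff: 17.8, 13.1, 11.3 mm/h.
Σ(I−φ)·Δt = d  ⇒  (17.8+13.1+11.3 − 3φ)·1 = 22.1
φ = (42.20 − 22.1/1) / 3 = 6.70 mm/h.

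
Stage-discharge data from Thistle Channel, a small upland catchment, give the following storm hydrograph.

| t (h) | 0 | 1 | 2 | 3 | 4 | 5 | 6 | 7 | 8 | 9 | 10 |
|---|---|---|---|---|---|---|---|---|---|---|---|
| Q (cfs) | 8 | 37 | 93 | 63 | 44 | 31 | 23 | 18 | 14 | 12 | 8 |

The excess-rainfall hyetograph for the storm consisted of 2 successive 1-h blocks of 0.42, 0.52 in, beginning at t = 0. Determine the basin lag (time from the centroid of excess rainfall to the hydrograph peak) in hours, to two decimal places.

Centroid of excess rainfall: t_c = Σ P_i·t̄_i / ΣP_i = 1.0532 h (block centres at 0.5, 1.5 h).
Hydrograph peak occurs at t = 2 h, so basin lag t_L = 2 − 1.0532 = 0.95 h.

t_L ≈ 0.95 h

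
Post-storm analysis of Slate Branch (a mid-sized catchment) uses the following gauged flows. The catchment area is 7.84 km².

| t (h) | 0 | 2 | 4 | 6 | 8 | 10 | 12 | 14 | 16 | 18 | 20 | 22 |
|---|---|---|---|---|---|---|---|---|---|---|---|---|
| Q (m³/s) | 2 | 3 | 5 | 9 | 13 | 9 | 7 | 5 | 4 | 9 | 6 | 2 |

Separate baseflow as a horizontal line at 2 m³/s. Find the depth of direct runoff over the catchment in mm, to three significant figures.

Direct runoff: 0.0, 1.0, 3.0, 7.0, 11.0, 7.0, 5.0, 3.0, 2.0, 7.0, 4.0, 0.0 m³/s; ΣQ_DR = 50.00 m³/s.
V = ΣQ_DR · Δt = 50.00 × 7200 s = 3.600 × 10^5 m³.
Over A = 7.84 km², depth = V / A = 45.9 mm.

d ≈ 45.9 mm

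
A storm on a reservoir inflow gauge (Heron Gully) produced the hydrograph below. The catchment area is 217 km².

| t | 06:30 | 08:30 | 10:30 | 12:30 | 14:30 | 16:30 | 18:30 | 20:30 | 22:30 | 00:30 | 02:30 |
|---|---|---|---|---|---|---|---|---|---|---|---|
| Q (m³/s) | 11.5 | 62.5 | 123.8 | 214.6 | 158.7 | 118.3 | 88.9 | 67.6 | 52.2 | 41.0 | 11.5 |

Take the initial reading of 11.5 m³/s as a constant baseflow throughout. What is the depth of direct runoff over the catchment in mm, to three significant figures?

d ≈ 27.3 mm

Direct runoff: 0.0, 51.0, 112.3, 203.1, 147.2, 106.8, 77.4, 56.1, 40.7, 29.5, 0.0 m³/s; ΣQ_DR = 824.1 m³/s.
V = ΣQ_DR · Δt = 824.1 × 7200 s = 5.934 × 10^6 m³.
Over A = 217 km², depth = V / A = 27.3 mm.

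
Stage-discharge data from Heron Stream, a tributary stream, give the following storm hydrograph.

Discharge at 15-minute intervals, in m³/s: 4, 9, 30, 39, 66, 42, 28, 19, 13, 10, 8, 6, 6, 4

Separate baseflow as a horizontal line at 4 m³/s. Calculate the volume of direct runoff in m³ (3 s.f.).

V ≈ 2.05 × 10^5 m³

Direct-runoff ordinates (Q − Q_b): 0.0, 5.0, 26.0, 35.0, 62.0, 38.0, 24.0, 15.0, 9.0, 6.0, 4.0, 2.0, 2.0, 0.0 m³/s.
ΣQ_DR = 228.0 m³/s.
With Δt = 0.25 h = 900 s, V = ΣQ_DR · Δt = 228.0 × 900 = 2.05 × 10^5 m³.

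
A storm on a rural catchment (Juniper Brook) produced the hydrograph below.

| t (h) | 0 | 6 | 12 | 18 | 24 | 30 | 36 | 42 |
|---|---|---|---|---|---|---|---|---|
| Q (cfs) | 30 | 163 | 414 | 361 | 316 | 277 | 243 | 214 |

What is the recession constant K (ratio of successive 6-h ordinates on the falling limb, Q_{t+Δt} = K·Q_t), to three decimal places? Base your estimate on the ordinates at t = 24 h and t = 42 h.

Using the recession-limb readings at t = 24 h and t = 42 h: Q falls from 316 to 214 cfs over 3 intervals.
K = (Q₂/Q₁)^(1/3) = (214/316)^(1/3) = 0.878.

K ≈ 0.878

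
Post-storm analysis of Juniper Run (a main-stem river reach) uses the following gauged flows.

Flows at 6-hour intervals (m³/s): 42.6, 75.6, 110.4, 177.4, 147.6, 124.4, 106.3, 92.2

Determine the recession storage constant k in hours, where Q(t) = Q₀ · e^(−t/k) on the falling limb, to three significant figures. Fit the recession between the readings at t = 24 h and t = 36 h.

On the falling limb, Q drops from 147.6 to 106.3 m³/s between t = 24 h and t = 36 h (Δt = 12 h).
k = −Δt / ln(Q₂/Q₁) = −12 / ln(106.3/147.6) = 36.6 h.

k ≈ 36.6 h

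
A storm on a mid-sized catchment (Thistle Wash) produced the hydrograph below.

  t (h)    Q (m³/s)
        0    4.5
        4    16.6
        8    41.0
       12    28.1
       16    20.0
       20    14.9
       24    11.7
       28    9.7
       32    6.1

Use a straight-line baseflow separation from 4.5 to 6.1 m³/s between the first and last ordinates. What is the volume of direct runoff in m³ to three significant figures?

Direct-runoff ordinates (Q − Q_b): 0.00, 11.90, 36.10, 23.00, 14.70, 9.40, 6.00, 3.80, 0.00 m³/s.
ΣQ_DR = 104.9 m³/s.
With Δt = 4 h = 14400 s, V = ΣQ_DR · Δt = 104.9 × 14400 = 1.51 × 10^6 m³.

V ≈ 1.51 × 10^6 m³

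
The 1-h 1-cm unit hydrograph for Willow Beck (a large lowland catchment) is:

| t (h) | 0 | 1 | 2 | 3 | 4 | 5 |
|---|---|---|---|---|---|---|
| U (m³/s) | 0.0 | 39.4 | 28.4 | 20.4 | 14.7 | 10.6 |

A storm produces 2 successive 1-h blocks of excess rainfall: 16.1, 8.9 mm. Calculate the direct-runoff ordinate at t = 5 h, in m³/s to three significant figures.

Q ≈ 30.1 m³/s

By discrete convolution, Q_j = Σ (P_i / 10 mm) · U_{j−i}.
At t = 5 h (j=5): Q = (16.1/10)·10.6 + (8.9/10)·14.7 = 30.1 m³/s.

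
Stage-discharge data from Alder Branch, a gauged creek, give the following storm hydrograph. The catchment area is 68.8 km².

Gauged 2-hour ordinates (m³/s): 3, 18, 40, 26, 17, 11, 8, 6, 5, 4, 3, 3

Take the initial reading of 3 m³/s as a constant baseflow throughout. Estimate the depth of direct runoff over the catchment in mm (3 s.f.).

Direct runoff: 0.0, 15.0, 37.0, 23.0, 14.0, 8.0, 5.0, 3.0, 2.0, 1.0, 0.0, 0.0 m³/s; ΣQ_DR = 108.0 m³/s.
V = ΣQ_DR · Δt = 108.0 × 7200 s = 7.776 × 10^5 m³.
Over A = 68.8 km², depth = V / A = 11.3 mm.

d ≈ 11.3 mm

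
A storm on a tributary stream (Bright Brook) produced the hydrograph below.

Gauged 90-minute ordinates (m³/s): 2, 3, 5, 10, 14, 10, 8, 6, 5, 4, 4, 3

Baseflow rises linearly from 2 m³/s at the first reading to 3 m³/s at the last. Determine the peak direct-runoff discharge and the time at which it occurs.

Subtracting baseflow gives direct-runoff ordinates: 0.00, 0.91, 2.82, 7.73, 11.64, 7.55, 5.45, 3.36, 2.27, 1.18, 1.09, 0.00 m³/s.
The maximum is 11.64 m³/s, occurring at the reading for t = 6 h.

Q_p = 11.64 m³/s at t = 6 h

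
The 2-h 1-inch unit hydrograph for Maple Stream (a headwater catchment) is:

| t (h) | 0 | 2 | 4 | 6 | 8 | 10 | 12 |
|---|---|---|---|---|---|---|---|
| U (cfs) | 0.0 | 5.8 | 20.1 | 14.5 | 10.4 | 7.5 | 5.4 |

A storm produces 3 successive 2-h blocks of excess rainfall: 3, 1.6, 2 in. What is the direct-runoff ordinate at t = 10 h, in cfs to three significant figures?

Q ≈ 68.1 cfs

By discrete convolution, Q_j = Σ (P_i / 1 in) · U_{j−i}.
At t = 10 h (j=5): Q = (3/1)·7.5 + (1.6/1)·10.4 + (2/1)·14.5 = 68.1 cfs.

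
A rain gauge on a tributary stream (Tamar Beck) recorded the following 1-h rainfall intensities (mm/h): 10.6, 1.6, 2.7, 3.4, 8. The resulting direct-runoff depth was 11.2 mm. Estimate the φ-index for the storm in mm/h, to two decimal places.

φ ≈ 3.70 mm/h

Only the 2 blocks with intensity above φ contribute runoff: 10.6, 8 mm/h.
Σ(I−φ)·Δt = d  ⇒  (10.6+8 − 2φ)·1 = 11.2
φ = (18.60 − 11.2/1) / 2 = 3.70 mm/h.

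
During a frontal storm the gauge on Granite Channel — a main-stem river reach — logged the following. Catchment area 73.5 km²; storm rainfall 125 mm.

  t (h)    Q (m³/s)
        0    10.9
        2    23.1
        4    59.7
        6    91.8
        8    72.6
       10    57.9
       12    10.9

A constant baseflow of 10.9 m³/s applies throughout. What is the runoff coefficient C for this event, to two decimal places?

C ≈ 0.20

ΣQ_DR = 250.6 m³/s; V = ΣQ_DR·Δt = 1.804 × 10^6 m³.
Runoff depth d = V / A = 24.55 mm.
C = d / P = 24.55 / 125 = 0.20.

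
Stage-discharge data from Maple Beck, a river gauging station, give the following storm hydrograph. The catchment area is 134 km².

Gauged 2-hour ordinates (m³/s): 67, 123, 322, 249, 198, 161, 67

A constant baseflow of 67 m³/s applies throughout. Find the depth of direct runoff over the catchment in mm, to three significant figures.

d ≈ 38.6 mm

Direct runoff: 0.0, 56.0, 255.0, 182.0, 131.0, 94.0, 0.0 m³/s; ΣQ_DR = 718.0 m³/s.
V = ΣQ_DR · Δt = 718.0 × 7200 s = 5.170 × 10^6 m³.
Over A = 134 km², depth = V / A = 38.6 mm.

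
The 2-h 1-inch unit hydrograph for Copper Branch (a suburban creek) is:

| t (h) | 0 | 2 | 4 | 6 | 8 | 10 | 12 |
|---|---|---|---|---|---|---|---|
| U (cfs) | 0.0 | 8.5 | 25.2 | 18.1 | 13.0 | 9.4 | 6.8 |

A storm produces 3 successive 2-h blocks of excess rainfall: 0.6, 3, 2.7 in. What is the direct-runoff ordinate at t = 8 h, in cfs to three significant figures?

By discrete convolution, Q_j = Σ (P_i / 1 in) · U_{j−i}.
At t = 8 h (j=4): Q = (0.6/1)·13.0 + (3/1)·18.1 + (2.7/1)·25.2 = 130 cfs.

Q ≈ 130 cfs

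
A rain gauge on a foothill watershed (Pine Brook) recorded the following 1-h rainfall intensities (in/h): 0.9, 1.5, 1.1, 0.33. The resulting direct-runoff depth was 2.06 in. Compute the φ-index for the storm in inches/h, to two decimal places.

φ ≈ 0.48 in/h

Only the 3 blocks with intensity above φ contribute runoff: 0.9, 1.5, 1.1 in/h.
Σ(I−φ)·Δt = d  ⇒  (0.9+1.5+1.1 − 3φ)·1 = 2.06
φ = (3.500 − 2.06/1) / 3 = 0.48 in/h.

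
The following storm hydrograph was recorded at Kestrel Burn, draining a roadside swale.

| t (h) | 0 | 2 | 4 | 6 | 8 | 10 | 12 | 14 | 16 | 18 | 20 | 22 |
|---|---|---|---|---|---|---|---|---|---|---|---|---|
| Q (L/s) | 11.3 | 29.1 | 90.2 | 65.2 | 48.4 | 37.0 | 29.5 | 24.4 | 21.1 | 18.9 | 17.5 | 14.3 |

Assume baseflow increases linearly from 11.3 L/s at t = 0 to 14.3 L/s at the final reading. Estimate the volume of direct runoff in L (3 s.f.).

Direct-runoff ordinates (Q − Q_b): 0.00, 17.53, 78.35, 53.08, 36.01, 24.34, 16.56, 11.19, 7.62, 5.15, 3.47, 0.00 L/s.
ΣQ_DR = 253.3 L/s.
With Δt = 2 h = 7200 s, V = ΣQ_DR · Δt = 253.3 × 7200 = 1.82 × 10^6 L.

V ≈ 1.82 × 10^6 L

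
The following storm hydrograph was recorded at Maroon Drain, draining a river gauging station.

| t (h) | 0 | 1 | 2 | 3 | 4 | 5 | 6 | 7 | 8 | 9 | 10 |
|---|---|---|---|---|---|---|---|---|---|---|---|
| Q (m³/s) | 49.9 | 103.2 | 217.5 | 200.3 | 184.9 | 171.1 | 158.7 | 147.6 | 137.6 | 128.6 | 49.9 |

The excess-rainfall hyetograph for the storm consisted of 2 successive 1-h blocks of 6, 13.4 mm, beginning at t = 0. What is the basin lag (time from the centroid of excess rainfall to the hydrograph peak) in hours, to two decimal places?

Centroid of excess rainfall: t_c = Σ P_i·t̄_i / ΣP_i = 1.1907 h (block centres at 0.5, 1.5 h).
Hydrograph peak occurs at t = 2 h, so basin lag t_L = 2 − 1.1907 = 0.81 h.

t_L ≈ 0.81 h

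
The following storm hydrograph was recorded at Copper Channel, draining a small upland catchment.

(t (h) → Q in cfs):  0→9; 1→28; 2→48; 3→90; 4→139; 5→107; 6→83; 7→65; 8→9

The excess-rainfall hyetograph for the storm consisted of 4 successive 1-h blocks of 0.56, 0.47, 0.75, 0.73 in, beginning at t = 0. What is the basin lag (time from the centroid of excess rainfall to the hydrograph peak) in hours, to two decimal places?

Centroid of excess rainfall: t_c = Σ P_i·t̄_i / ΣP_i = 2.1574 h (block centres at 0.5, 1.5, 2.5, 3.5 h).
Hydrograph peak occurs at t = 4 h, so basin lag t_L = 4 − 2.1574 = 1.84 h.

t_L ≈ 1.84 h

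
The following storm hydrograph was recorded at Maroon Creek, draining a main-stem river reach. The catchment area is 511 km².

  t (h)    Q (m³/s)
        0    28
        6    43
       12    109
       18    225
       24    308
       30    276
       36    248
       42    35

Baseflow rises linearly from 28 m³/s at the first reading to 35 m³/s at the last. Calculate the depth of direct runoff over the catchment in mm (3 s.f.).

d ≈ 43.1 mm

Direct runoff: 0.00, 14.00, 79.00, 194.00, 276.00, 243.00, 214.00, 0.00 m³/s; ΣQ_DR = 1020 m³/s.
V = ΣQ_DR · Δt = 1020 × 21600 s = 2.203 × 10^7 m³.
Over A = 511 km², depth = V / A = 43.1 mm.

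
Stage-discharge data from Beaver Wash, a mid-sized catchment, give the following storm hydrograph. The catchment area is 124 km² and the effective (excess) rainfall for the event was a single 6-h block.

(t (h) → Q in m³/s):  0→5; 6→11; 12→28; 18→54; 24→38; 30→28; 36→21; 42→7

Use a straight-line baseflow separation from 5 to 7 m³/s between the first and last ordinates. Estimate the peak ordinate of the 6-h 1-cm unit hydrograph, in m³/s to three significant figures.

U_p ≈ 19.2 m³/s

Direct runoff: 0.00, 5.71, 22.43, 48.14, 31.86, 21.57, 14.29, 0.00 m³/s; ΣQ_DR = 144.0 m³/s, peak = 48.14 m³/s.
Runoff depth d = ΣQ_DR·Δt / A = 144.0 × 21600 / (124 km²) = 25.08 mm.
The 1-cm UH is the DRH scaled by (10 mm)/d, so U_p = 48.14 × 10/25.08 = 19.2 m³/s.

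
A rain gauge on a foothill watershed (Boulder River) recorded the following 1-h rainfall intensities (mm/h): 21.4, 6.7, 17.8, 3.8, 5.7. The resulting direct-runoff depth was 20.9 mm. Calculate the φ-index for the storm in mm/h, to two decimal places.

Only the 2 blocks with intensity above φ contribute runoff: 21.4, 17.8 mm/h.
Σ(I−φ)·Δt = d  ⇒  (21.4+17.8 − 2φ)·1 = 20.9
φ = (39.20 − 20.9/1) / 2 = 9.15 mm/h.

φ ≈ 9.15 mm/h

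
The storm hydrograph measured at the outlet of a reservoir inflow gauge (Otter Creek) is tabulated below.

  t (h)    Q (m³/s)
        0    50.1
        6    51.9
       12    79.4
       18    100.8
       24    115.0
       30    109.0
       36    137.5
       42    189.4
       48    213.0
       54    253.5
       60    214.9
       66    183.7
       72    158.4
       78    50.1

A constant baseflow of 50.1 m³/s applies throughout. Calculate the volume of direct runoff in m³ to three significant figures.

V ≈ 2.60 × 10^7 m³

Direct-runoff ordinates (Q − Q_b): 0.0, 1.8, 29.3, 50.7, 64.9, 58.9, 87.4, 139.3, 162.9, 203.4, 164.8, 133.6, 108.3, 0.0 m³/s.
ΣQ_DR = 1205 m³/s.
With Δt = 6 h = 21600 s, V = ΣQ_DR · Δt = 1205 × 21600 = 2.60 × 10^7 m³.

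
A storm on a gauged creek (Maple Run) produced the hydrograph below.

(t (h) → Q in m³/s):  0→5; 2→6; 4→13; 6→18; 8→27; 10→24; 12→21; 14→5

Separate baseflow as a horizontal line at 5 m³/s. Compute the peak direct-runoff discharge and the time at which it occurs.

Subtracting baseflow gives direct-runoff ordinates: 0.0, 1.0, 8.0, 13.0, 22.0, 19.0, 16.0, 0.0 m³/s.
The maximum is 22.0 m³/s, occurring at the reading for t = 8 h.

Q_p = 22.0 m³/s at t = 8 h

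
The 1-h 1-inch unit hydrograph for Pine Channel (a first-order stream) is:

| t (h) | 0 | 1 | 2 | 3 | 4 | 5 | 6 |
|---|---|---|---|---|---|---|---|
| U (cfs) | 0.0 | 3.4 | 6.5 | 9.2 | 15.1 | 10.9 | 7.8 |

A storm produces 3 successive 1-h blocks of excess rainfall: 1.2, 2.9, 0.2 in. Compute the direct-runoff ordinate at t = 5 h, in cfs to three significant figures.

By discrete convolution, Q_j = Σ (P_i / 1 in) · U_{j−i}.
At t = 5 h (j=5): Q = (1.2/1)·10.9 + (2.9/1)·15.1 + (0.2/1)·9.2 = 58.7 cfs.

Q ≈ 58.7 cfs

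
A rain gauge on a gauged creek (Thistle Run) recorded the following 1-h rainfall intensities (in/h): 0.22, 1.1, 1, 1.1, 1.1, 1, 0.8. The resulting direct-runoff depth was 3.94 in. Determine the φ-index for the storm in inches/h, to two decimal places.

φ ≈ 0.36 in/h

Only the 6 blocks with intensity above φ contribute runoff: 1.1, 1, 1.1, 1.1, 1, 0.8 in/h.
Σ(I−φ)·Δt = d  ⇒  (1.1+1+1.1+1.1+1+0.8 − 6φ)·1 = 3.94
φ = (6.100 − 3.94/1) / 6 = 0.36 in/h.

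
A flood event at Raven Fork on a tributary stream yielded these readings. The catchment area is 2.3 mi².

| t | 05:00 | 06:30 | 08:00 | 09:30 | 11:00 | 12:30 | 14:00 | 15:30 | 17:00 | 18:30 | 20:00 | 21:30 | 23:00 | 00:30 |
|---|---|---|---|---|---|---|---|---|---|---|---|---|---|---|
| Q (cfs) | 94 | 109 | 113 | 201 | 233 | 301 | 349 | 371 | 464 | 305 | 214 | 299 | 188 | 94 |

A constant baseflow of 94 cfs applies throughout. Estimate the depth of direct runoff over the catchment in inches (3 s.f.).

d ≈ 2.04 in

Direct runoff: 0.0, 15.0, 19.0, 107.0, 139.0, 207.0, 255.0, 277.0, 370.0, 211.0, 120.0, 205.0, 94.0, 0.0 cfs; ΣQ_DR = 2019 cfs.
V = ΣQ_DR · Δt = 2019 × 5400 s = 1.090 × 10^7 ft³.
Over A = 2.3 mi², depth = V / A = 2.04 in.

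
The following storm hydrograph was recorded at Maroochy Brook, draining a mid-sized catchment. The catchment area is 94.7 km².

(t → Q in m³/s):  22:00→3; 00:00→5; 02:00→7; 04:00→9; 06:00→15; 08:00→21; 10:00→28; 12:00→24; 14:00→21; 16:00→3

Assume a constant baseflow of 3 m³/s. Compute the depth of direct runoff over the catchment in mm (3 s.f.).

Direct runoff: 0.0, 2.0, 4.0, 6.0, 12.0, 18.0, 25.0, 21.0, 18.0, 0.0 m³/s; ΣQ_DR = 106.0 m³/s.
V = ΣQ_DR · Δt = 106.0 × 7200 s = 7.632 × 10^5 m³.
Over A = 94.7 km², depth = V / A = 8.06 mm.

d ≈ 8.06 mm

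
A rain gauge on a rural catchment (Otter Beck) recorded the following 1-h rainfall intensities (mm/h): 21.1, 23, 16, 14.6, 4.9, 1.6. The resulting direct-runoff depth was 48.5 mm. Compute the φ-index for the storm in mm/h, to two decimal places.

Only the 4 blocks with intensity above φ contribute runoff: 21.1, 23, 16, 14.6 mm/h.
Σ(I−φ)·Δt = d  ⇒  (21.1+23+16+14.6 − 4φ)·1 = 48.5
φ = (74.70 − 48.5/1) / 4 = 6.55 mm/h.

φ ≈ 6.55 mm/h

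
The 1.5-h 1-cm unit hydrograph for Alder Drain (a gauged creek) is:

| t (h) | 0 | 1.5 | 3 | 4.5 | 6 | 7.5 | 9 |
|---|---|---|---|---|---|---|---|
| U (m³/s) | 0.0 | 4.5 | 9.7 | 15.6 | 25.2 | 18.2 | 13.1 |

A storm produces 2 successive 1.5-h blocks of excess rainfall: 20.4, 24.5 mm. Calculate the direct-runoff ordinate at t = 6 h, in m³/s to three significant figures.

Q ≈ 89.6 m³/s

By discrete convolution, Q_j = Σ (P_i / 10 mm) · U_{j−i}.
At t = 6 h (j=4): Q = (20.4/10)·25.2 + (24.5/10)·15.6 = 89.6 m³/s.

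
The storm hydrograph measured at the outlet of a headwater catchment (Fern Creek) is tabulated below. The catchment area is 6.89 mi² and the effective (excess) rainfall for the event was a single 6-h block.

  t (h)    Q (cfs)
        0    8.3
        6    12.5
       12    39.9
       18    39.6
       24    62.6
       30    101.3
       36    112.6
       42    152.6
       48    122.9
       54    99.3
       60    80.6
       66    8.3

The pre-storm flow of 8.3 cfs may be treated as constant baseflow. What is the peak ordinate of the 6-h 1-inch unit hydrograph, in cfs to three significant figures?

Direct runoff: 0.0, 4.2, 31.6, 31.3, 54.3, 93.0, 104.3, 144.3, 114.6, 91.0, 72.3, 0.0 cfs; ΣQ_DR = 740.9 cfs, peak = 144.3 cfs.
Runoff depth d = ΣQ_DR·Δt / A = 740.9 × 21600 / (6.89 mi²) = 0.9998 in.
The 1-inch UH is the DRH scaled by (1 in)/d, so U_p = 144.3 × 1/0.9998 = 144 cfs.

U_p ≈ 144 cfs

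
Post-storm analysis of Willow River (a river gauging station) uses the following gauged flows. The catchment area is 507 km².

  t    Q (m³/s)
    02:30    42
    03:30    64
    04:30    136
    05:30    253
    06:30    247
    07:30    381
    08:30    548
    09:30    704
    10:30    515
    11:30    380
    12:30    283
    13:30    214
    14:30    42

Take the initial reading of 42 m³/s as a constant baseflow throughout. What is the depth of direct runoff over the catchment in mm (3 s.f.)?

d ≈ 23.2 mm

Direct runoff: 0.0, 22.0, 94.0, 211.0, 205.0, 339.0, 506.0, 662.0, 473.0, 338.0, 241.0, 172.0, 0.0 m³/s; ΣQ_DR = 3263 m³/s.
V = ΣQ_DR · Δt = 3263 × 3600 s = 1.175 × 10^7 m³.
Over A = 507 km², depth = V / A = 23.2 mm.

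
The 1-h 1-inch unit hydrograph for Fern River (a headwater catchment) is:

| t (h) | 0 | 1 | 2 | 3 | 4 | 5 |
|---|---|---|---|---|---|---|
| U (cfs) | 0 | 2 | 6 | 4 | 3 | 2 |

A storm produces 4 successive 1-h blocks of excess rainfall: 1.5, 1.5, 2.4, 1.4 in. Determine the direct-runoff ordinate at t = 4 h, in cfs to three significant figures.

Q ≈ 27.7 cfs

By discrete convolution, Q_j = Σ (P_i / 1 in) · U_{j−i}.
At t = 4 h (j=4): Q = (1.5/1)·3 + (1.5/1)·4 + (2.4/1)·6 + (1.4/1)·2 = 27.7 cfs.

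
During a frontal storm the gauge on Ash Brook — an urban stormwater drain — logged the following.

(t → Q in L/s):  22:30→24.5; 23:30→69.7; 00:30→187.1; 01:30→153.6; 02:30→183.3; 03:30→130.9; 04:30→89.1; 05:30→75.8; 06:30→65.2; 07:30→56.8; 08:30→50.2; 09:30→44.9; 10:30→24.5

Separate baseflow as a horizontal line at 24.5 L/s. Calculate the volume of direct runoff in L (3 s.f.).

Direct-runoff ordinates (Q − Q_b): 0.0, 45.2, 162.6, 129.1, 158.8, 106.4, 64.6, 51.3, 40.7, 32.3, 25.7, 20.4, 0.0 L/s.
ΣQ_DR = 837.1 L/s.
With Δt = 1 h = 3600 s, V = ΣQ_DR · Δt = 837.1 × 3600 = 3.01 × 10^6 L.

V ≈ 3.01 × 10^6 L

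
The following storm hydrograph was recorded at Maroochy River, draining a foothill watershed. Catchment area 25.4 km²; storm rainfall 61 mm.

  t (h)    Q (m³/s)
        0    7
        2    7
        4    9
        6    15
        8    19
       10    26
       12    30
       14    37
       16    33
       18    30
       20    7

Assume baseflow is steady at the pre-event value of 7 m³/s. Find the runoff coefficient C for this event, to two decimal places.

ΣQ_DR = 143.0 m³/s; V = ΣQ_DR·Δt = 1.030 × 10^6 m³.
Runoff depth d = V / A = 40.54 mm.
C = d / P = 40.54 / 61 = 0.66.

C ≈ 0.66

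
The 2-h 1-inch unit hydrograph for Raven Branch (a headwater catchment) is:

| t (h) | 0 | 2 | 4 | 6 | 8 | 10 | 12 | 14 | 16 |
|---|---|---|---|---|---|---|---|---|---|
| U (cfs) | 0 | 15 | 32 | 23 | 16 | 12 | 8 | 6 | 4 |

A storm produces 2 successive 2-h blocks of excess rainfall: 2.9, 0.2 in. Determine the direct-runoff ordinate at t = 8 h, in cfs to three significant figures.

Q ≈ 51.0 cfs

By discrete convolution, Q_j = Σ (P_i / 1 in) · U_{j−i}.
At t = 8 h (j=4): Q = (2.9/1)·16 + (0.2/1)·23 = 51.0 cfs.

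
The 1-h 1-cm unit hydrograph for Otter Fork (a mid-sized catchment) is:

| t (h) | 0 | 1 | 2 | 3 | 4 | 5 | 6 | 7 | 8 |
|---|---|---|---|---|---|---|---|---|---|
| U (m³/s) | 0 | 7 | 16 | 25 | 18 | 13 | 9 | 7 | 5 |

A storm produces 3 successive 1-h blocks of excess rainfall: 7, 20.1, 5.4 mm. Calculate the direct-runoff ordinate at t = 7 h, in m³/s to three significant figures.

Q ≈ 30.0 m³/s

By discrete convolution, Q_j = Σ (P_i / 10 mm) · U_{j−i}.
At t = 7 h (j=7): Q = (7/10)·7 + (20.1/10)·9 + (5.4/10)·13 = 30.0 m³/s.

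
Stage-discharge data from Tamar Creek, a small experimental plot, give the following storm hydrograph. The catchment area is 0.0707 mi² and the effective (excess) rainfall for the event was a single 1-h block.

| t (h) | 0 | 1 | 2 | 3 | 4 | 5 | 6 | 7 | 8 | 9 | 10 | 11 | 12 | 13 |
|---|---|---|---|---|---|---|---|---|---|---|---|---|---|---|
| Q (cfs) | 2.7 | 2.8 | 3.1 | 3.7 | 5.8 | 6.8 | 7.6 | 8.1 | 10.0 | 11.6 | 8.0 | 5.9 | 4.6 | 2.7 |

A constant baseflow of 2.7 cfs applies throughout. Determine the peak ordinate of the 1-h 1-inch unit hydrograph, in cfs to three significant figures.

Direct runoff: 0.0, 0.1, 0.4, 1.0, 3.1, 4.1, 4.9, 5.4, 7.3, 8.9, 5.3, 3.2, 1.9, 0.0 cfs; ΣQ_DR = 45.60 cfs, peak = 8.9 cfs.
Runoff depth d = ΣQ_DR·Δt / A = 45.60 × 3600 / (0.0707 mi²) = 0.9994 in.
The 1-inch UH is the DRH scaled by (1 in)/d, so U_p = 8.9 × 1/0.9994 = 8.90 cfs.

U_p ≈ 8.90 cfs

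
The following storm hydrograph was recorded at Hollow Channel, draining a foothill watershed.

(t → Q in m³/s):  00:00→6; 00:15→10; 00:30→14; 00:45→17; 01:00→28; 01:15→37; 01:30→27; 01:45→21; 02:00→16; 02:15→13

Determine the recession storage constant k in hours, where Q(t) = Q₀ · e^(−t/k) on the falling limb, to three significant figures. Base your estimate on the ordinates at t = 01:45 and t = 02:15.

On the falling limb, Q drops from 21 to 13 m³/s between t = 01:45 and t = 02:15 (Δt = 0.5 h).
k = −Δt / ln(Q₂/Q₁) = −0.5 / ln(13/21) = 1.04 h.

k ≈ 1.04 h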